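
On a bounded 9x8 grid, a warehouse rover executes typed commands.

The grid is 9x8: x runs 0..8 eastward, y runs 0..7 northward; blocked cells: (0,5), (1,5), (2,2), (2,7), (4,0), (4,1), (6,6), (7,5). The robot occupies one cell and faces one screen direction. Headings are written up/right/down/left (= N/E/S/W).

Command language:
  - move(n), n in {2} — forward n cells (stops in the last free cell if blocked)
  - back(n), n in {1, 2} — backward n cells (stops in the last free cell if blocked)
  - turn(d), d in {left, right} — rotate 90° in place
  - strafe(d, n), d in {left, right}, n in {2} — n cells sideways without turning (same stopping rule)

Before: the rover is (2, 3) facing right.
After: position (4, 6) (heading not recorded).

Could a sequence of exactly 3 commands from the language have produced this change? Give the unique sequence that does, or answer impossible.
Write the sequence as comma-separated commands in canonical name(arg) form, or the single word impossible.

key: running move(2) before strafe(left, 2) would end elsewhere — order is forced
from: (2, 3) facing right
step 1 (strafe(left, 2)): (2, 5) facing right
step 2 (strafe(left, 2)): (2, 6) facing right
step 3 (move(2)): (4, 6) facing right
all 343 alternatives checked — unique.

strafe(left, 2), strafe(left, 2), move(2)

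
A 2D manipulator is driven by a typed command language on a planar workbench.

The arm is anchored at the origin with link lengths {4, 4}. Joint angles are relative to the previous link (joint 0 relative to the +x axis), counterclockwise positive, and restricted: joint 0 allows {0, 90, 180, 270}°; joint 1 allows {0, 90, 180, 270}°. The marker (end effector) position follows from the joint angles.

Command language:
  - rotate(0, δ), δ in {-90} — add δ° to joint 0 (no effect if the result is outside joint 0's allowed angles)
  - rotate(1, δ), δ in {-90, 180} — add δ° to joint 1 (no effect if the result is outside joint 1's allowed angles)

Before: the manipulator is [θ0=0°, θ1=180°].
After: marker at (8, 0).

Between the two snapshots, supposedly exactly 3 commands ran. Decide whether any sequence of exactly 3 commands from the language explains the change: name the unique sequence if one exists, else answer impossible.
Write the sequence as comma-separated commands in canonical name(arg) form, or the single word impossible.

begin: [θ0=0°, θ1=180°]
[1] after rotate(1, 180): [θ0=0°, θ1=0°]
[2] after rotate(1, 180): [θ0=0°, θ1=180°]
[3] after rotate(1, 180): [θ0=0°, θ1=0°]
no other 3-command option fits: unique.

rotate(1, 180), rotate(1, 180), rotate(1, 180)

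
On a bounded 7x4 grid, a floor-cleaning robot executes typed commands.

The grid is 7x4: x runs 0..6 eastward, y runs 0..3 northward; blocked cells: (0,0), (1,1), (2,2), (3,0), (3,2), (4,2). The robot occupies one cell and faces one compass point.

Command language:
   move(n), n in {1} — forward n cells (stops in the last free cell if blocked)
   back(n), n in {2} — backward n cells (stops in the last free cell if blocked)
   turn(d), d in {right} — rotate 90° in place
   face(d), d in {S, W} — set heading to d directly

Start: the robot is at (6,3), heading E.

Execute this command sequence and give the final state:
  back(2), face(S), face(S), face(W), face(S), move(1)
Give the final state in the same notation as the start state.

start: at (6,3), heading E
1. back(2) → at (4,3), heading E
2. face(S) → at (4,3), heading S
3. face(S) → at (4,3), heading S
4. face(W) → at (4,3), heading W
5. face(S) → at (4,3), heading S
6. move(1) → at (4,3), heading S

at (4,3), heading S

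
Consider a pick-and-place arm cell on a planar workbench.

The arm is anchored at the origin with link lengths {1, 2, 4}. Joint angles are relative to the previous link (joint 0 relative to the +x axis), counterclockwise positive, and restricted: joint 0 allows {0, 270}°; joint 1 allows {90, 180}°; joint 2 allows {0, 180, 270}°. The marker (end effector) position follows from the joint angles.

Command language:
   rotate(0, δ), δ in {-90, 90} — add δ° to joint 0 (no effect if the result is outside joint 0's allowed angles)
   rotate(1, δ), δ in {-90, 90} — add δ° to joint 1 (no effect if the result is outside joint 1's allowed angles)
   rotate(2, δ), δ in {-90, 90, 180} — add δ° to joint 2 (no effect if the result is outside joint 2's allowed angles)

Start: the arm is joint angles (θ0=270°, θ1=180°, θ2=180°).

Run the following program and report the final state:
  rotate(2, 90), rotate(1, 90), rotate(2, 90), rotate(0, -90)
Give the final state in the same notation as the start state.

initial: joint angles (θ0=270°, θ1=180°, θ2=180°)
step 1 (rotate(2, 90)): joint angles (θ0=270°, θ1=180°, θ2=270°)
step 2 (rotate(1, 90)): joint angles (θ0=270°, θ1=180°, θ2=270°)
step 3 (rotate(2, 90)): joint angles (θ0=270°, θ1=180°, θ2=0°)
step 4 (rotate(0, -90)): joint angles (θ0=270°, θ1=180°, θ2=0°)

joint angles (θ0=270°, θ1=180°, θ2=0°)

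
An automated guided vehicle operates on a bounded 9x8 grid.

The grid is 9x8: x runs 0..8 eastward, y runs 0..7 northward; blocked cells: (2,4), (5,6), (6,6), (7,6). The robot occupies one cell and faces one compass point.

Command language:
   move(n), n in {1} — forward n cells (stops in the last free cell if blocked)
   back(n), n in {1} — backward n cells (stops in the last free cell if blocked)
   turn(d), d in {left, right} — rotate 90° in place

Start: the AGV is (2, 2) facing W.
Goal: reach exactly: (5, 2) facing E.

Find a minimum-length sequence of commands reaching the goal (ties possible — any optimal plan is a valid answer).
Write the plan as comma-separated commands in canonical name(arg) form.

start: (2, 2) facing W
[1] after back(1): (3, 2) facing W
[2] after back(1): (4, 2) facing W
[3] after back(1): (5, 2) facing W
[4] after turn(left): (5, 2) facing S
[5] after turn(left): (5, 2) facing E
shorter routes all fall short; 5 is best.

back(1), back(1), back(1), turn(left), turn(left)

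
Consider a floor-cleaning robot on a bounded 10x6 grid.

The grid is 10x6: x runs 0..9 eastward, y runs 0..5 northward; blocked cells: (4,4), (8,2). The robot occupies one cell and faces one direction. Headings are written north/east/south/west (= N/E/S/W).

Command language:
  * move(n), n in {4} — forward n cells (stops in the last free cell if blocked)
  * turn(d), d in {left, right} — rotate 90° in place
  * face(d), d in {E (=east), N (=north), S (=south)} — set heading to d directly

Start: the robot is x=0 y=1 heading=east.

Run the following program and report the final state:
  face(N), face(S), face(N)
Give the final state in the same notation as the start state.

start: x=0 y=1 heading=east
[1] after face(N): x=0 y=1 heading=north
[2] after face(S): x=0 y=1 heading=south
[3] after face(N): x=0 y=1 heading=north

x=0 y=1 heading=north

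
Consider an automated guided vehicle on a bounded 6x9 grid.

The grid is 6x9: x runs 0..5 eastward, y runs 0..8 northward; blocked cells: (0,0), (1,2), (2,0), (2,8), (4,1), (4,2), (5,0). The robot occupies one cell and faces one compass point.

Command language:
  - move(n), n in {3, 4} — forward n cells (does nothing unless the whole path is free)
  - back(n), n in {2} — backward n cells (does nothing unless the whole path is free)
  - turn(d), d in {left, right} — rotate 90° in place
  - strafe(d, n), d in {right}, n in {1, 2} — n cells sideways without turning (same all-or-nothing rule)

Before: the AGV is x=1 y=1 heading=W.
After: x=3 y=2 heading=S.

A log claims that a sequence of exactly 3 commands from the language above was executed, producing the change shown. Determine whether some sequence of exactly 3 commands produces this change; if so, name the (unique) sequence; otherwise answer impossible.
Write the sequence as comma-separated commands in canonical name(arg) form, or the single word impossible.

back(2), strafe(right, 1), turn(left)

key: order matters: swapping back(2) and turn(left) lands elsewhere
start: x=1 y=1 heading=W
[1] after back(2): x=3 y=1 heading=W
[2] after strafe(right, 1): x=3 y=2 heading=W
[3] after turn(left): x=3 y=2 heading=S
no rival 3-sequence matches.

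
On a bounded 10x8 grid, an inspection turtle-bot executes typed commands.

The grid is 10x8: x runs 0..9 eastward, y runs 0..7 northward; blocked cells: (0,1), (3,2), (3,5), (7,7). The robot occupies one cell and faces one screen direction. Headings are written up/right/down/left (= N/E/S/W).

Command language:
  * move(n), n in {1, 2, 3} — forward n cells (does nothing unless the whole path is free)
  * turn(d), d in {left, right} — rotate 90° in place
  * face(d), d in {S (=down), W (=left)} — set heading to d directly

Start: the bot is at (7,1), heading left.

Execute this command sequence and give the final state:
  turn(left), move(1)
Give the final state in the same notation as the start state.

t0: at (7,1), heading left
step 1 (turn(left)): at (7,1), heading down
step 2 (move(1)): at (7,0), heading down

at (7,0), heading down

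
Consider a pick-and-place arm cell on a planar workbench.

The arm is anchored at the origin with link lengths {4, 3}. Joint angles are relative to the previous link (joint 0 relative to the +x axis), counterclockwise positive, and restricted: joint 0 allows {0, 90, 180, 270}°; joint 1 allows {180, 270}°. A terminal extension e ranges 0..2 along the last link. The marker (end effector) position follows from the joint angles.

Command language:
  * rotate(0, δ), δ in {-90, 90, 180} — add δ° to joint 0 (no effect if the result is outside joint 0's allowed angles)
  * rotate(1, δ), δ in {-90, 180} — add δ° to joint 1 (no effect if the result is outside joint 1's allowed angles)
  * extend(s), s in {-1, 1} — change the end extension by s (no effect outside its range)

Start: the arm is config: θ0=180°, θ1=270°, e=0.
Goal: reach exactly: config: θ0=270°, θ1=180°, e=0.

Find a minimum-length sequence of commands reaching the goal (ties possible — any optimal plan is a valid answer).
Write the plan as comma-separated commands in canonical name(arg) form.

rotate(0, 90), rotate(1, -90)

t0: config: θ0=180°, θ1=270°, e=0
step 1 (rotate(0, 90)): config: θ0=270°, θ1=270°, e=0
step 2 (rotate(1, -90)): config: θ0=270°, θ1=180°, e=0
no 1-step plan works, so 2 is optimal.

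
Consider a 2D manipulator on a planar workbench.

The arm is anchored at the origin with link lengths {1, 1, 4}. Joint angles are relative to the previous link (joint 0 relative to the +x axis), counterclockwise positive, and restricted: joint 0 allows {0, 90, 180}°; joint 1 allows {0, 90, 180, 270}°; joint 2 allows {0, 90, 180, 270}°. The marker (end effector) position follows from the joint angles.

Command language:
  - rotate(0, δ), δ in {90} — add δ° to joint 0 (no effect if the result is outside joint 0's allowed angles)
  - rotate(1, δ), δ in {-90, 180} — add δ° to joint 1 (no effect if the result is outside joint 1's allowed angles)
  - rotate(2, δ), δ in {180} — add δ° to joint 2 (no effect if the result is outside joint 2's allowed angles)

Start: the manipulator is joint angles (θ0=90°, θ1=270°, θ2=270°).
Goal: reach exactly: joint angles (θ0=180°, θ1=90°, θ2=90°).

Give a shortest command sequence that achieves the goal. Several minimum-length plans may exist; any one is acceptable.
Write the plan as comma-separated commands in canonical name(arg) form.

initial: joint angles (θ0=90°, θ1=270°, θ2=270°)
1. rotate(0, 90) → joint angles (θ0=180°, θ1=270°, θ2=270°)
2. rotate(2, 180) → joint angles (θ0=180°, θ1=270°, θ2=90°)
3. rotate(1, 180) → joint angles (θ0=180°, θ1=90°, θ2=90°)
minimal: 3 command(s), checked below 3.

rotate(0, 90), rotate(2, 180), rotate(1, 180)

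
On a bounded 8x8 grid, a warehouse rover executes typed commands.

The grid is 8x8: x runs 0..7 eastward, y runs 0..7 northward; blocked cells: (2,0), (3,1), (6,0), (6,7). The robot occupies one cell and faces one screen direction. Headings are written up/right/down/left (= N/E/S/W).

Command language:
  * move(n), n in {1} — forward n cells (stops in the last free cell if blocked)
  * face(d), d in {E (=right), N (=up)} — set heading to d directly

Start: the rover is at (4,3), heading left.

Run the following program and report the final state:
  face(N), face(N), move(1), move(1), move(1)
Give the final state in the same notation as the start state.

at (4,6), heading up

start: at (4,3), heading left
[1] after face(N): at (4,3), heading up
[2] after face(N): at (4,3), heading up
[3] after move(1): at (4,4), heading up
[4] after move(1): at (4,5), heading up
[5] after move(1): at (4,6), heading up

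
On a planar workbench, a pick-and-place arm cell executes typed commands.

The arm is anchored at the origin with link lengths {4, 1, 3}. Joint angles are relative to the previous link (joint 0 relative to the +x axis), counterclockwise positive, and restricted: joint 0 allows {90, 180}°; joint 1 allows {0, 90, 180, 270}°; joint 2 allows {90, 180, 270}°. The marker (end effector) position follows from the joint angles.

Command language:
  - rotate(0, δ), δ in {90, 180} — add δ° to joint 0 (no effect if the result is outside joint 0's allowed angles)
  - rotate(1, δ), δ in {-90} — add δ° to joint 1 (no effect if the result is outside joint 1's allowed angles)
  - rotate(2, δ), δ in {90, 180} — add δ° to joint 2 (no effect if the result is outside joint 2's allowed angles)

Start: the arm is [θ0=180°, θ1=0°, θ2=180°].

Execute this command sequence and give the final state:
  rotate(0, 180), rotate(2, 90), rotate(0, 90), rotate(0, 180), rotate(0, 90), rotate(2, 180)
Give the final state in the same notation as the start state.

start: [θ0=180°, θ1=0°, θ2=180°]
step 1 (rotate(0, 180)): [θ0=180°, θ1=0°, θ2=180°]
step 2 (rotate(2, 90)): [θ0=180°, θ1=0°, θ2=270°]
step 3 (rotate(0, 90)): [θ0=180°, θ1=0°, θ2=270°]
step 4 (rotate(0, 180)): [θ0=180°, θ1=0°, θ2=270°]
step 5 (rotate(0, 90)): [θ0=180°, θ1=0°, θ2=270°]
step 6 (rotate(2, 180)): [θ0=180°, θ1=0°, θ2=90°]

[θ0=180°, θ1=0°, θ2=90°]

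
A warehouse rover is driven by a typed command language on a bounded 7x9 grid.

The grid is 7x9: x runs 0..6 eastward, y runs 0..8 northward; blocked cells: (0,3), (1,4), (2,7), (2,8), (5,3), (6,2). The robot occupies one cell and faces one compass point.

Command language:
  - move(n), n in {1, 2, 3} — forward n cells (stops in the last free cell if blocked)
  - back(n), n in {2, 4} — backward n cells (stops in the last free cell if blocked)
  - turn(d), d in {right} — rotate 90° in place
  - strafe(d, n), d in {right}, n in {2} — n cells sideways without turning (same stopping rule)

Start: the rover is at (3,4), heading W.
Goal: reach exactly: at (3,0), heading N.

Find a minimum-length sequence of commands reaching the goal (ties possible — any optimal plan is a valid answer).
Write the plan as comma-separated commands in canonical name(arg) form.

turn(right), back(4)

start: at (3,4), heading W
t=1 turn(right) ⇒ at (3,4), heading N
t=2 back(4) ⇒ at (3,0), heading N
shorter routes all fall short; 2 is best.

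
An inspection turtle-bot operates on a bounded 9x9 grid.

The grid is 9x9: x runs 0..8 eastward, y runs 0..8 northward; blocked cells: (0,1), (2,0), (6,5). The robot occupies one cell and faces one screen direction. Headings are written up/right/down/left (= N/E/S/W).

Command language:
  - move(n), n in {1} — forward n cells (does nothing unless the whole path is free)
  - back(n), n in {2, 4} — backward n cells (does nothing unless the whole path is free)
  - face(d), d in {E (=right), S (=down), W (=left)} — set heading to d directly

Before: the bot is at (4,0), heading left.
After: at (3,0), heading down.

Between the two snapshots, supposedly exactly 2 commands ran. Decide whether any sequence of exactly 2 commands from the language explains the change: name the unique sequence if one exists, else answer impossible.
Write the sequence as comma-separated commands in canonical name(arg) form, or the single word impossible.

move(1), face(S)

key: position moved to (3,0) AND the heading swung to S — translation plus rotation needed
start: at (4,0), heading left
1. move(1) → at (3,0), heading left
2. face(S) → at (3,0), heading down
all 36 alternatives checked — unique.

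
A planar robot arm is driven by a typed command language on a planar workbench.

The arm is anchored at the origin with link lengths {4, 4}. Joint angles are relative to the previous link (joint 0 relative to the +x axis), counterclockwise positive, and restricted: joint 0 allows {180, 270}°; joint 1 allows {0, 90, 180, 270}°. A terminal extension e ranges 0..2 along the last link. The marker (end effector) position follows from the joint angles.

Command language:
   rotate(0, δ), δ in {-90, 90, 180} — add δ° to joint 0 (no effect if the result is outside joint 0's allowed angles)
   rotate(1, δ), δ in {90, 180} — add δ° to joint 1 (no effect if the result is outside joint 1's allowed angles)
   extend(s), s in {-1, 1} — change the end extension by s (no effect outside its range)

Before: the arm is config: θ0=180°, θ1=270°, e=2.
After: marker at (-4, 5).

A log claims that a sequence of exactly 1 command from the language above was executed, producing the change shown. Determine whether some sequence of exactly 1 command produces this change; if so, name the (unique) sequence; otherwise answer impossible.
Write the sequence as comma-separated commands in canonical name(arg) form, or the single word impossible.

extend(-1)

initial: config: θ0=180°, θ1=270°, e=2
1. extend(-1) → config: θ0=180°, θ1=270°, e=1
uniquely the one of 7 1-step routes that fits.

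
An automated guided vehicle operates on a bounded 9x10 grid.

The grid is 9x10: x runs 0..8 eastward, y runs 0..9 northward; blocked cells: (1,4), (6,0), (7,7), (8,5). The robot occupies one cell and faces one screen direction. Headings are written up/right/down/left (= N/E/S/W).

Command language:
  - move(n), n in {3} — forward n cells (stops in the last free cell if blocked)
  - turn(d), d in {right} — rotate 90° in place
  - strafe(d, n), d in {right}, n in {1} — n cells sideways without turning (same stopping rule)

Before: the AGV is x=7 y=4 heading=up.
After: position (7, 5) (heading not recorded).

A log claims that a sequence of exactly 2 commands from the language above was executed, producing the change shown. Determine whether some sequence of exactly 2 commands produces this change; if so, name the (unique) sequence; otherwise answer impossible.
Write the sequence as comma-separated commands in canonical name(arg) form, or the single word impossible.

no 2-step route produces this change.

impossible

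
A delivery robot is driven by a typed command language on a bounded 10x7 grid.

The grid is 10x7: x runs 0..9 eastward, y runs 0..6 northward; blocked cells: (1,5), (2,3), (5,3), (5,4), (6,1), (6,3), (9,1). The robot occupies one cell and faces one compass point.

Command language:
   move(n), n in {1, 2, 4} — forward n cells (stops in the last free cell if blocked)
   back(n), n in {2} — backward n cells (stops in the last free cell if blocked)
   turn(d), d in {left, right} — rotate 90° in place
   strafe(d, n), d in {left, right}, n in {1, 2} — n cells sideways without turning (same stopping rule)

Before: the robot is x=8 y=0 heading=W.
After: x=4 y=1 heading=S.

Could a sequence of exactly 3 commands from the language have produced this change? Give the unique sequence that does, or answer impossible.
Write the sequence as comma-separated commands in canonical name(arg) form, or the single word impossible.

key: position moved to (4,1) AND the heading swung to S — translation plus rotation needed
from: x=8 y=0 heading=W
step 1 (move(4)): x=4 y=0 heading=W
step 2 (strafe(right, 1)): x=4 y=1 heading=W
step 3 (turn(left)): x=4 y=1 heading=S
no rival 3-sequence matches.

move(4), strafe(right, 1), turn(left)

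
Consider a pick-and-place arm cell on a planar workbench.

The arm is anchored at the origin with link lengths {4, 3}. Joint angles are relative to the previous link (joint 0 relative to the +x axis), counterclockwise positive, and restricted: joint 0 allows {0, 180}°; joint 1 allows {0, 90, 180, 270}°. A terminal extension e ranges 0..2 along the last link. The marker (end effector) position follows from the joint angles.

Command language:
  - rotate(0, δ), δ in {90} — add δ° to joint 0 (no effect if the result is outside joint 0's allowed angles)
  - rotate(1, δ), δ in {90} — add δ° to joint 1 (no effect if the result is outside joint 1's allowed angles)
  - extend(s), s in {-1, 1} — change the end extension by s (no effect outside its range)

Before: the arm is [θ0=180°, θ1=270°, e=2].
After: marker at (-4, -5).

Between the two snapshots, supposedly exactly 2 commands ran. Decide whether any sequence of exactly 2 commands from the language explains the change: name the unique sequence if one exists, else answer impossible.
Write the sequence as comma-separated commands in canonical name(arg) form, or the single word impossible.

initial: [θ0=180°, θ1=270°, e=2]
t=1 rotate(1, 90) ⇒ [θ0=180°, θ1=0°, e=2]
t=2 rotate(1, 90) ⇒ [θ0=180°, θ1=90°, e=2]
all 16 alternatives checked — unique.

rotate(1, 90), rotate(1, 90)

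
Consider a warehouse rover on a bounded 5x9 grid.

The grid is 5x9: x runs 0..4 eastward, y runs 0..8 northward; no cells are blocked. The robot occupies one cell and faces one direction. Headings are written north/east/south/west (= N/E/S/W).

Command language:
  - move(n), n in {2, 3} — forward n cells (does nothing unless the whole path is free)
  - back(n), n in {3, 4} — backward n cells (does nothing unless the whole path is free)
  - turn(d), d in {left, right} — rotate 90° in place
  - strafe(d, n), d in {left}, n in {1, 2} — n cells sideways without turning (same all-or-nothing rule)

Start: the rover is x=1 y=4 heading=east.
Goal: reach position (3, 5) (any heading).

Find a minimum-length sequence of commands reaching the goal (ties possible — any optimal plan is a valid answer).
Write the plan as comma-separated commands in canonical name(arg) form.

from: x=1 y=4 heading=east
t=1 strafe(left, 1) ⇒ x=1 y=5 heading=east
t=2 move(2) ⇒ x=3 y=5 heading=east
minimal: 2 command(s), checked below 2.

strafe(left, 1), move(2)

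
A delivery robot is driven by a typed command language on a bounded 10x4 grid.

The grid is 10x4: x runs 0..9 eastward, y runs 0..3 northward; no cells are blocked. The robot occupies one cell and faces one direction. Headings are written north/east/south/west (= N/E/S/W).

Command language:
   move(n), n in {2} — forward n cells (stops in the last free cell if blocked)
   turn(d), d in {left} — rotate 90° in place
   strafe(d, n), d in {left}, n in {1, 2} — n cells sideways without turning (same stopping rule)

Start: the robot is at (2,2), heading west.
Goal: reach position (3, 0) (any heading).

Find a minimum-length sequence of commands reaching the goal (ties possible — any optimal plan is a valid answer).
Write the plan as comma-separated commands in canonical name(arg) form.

strafe(left, 2), turn(left), strafe(left, 1)

start: at (2,2), heading west
step 1 (strafe(left, 2)): at (2,0), heading west
step 2 (turn(left)): at (2,0), heading south
step 3 (strafe(left, 1)): at (3,0), heading south
minimal: 3 command(s), checked below 3.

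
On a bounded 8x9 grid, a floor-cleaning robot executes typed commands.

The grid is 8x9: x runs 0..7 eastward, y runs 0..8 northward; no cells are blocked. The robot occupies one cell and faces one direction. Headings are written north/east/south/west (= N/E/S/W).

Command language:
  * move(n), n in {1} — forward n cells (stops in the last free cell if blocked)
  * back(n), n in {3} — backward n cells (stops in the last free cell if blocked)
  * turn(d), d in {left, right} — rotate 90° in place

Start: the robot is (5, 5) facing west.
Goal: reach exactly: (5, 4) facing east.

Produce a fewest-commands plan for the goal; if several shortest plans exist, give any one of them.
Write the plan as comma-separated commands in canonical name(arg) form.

turn(left), move(1), turn(left)

from: (5, 5) facing west
1. turn(left) → (5, 5) facing south
2. move(1) → (5, 4) facing south
3. turn(left) → (5, 4) facing east
no 2-step plan works, so 3 is optimal.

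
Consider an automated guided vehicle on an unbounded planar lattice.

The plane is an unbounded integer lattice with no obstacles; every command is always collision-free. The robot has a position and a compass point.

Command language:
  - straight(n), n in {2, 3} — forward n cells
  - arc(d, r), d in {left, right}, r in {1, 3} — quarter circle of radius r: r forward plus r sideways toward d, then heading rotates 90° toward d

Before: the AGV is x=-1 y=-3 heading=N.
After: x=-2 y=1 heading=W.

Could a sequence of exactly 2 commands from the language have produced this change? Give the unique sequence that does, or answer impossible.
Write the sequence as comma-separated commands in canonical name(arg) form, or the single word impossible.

key: cell and facing (now W) both changed — the 2 commands mix motion and turning
begin: x=-1 y=-3 heading=N
t=1 straight(3) ⇒ x=-1 y=0 heading=N
t=2 arc(left, 1) ⇒ x=-2 y=1 heading=W
no other 2-command option fits: unique.

straight(3), arc(left, 1)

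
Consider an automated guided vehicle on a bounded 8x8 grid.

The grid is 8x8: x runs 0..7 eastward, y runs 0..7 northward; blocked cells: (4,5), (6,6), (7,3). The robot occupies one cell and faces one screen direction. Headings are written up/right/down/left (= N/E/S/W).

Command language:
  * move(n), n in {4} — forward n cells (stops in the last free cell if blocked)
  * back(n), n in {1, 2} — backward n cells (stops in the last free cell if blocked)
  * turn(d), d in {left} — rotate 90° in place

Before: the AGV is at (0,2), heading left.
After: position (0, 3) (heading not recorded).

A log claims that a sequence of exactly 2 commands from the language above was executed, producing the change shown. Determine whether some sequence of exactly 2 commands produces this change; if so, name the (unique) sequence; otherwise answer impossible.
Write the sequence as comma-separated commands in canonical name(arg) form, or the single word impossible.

turn(left), back(1)

key: order matters: swapping turn(left) and back(1) lands elsewhere
t0: at (0,2), heading left
[1] after turn(left): at (0,2), heading down
[2] after back(1): at (0,3), heading down
uniquely the one of 16 2-step routes that fits.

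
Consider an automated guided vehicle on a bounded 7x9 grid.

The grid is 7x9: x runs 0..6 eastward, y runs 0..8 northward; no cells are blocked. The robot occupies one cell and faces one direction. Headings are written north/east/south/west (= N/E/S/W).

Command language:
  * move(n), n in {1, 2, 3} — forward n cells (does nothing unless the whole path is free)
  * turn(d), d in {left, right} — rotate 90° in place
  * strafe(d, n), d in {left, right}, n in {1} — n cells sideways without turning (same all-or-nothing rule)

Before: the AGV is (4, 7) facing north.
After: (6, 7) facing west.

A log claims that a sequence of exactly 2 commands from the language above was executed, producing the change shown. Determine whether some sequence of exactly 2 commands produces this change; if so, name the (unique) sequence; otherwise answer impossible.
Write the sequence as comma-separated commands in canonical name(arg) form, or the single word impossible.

impossible

checked all 2-command options: none fits.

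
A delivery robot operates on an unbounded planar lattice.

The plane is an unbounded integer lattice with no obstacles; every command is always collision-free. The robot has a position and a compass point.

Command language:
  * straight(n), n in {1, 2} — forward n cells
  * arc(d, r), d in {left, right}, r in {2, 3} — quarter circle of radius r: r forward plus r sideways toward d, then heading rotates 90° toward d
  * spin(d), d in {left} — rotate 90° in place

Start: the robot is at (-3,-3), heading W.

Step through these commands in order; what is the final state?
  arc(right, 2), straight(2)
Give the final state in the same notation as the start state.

at (-5,1), heading N

begin: at (-3,-3), heading W
[1] after arc(right, 2): at (-5,-1), heading N
[2] after straight(2): at (-5,1), heading N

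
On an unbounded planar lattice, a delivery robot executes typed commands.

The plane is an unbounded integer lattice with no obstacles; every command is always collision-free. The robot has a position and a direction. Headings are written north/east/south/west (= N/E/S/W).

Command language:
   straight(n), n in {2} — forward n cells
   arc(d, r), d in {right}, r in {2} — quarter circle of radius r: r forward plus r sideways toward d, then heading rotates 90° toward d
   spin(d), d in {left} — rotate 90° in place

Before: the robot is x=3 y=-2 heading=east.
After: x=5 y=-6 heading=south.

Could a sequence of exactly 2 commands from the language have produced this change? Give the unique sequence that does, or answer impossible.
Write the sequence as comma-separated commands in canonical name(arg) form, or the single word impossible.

key: position moved to (5,-6) AND the heading swung to S — translation plus rotation needed
begin: x=3 y=-2 heading=east
1. arc(right, 2) → x=5 y=-4 heading=south
2. straight(2) → x=5 y=-6 heading=south
no other 2-command option fits: unique.

arc(right, 2), straight(2)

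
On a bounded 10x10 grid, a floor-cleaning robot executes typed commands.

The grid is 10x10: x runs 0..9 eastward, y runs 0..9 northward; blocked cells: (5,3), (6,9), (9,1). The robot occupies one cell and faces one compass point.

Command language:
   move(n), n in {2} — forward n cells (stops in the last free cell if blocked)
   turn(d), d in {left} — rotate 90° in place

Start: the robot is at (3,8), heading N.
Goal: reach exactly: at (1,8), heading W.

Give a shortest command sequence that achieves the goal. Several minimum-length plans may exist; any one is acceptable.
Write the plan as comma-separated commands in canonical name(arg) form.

initial: at (3,8), heading N
t=1 turn(left) ⇒ at (3,8), heading W
t=2 move(2) ⇒ at (1,8), heading W
no 1-step plan works, so 2 is optimal.

turn(left), move(2)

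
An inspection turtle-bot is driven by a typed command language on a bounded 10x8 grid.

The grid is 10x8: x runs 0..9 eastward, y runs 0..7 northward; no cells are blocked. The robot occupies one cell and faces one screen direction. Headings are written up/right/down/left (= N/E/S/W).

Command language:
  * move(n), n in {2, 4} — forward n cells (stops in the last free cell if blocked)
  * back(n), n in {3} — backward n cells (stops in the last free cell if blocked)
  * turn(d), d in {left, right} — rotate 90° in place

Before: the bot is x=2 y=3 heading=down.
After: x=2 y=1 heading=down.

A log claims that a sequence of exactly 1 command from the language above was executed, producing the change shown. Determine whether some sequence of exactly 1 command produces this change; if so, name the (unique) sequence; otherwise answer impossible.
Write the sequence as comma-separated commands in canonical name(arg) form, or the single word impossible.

move(2)

key: heading stays S — the single command does not turn
initial: x=2 y=3 heading=down
step 1 (move(2)): x=2 y=1 heading=down
no rival 1-sequence matches.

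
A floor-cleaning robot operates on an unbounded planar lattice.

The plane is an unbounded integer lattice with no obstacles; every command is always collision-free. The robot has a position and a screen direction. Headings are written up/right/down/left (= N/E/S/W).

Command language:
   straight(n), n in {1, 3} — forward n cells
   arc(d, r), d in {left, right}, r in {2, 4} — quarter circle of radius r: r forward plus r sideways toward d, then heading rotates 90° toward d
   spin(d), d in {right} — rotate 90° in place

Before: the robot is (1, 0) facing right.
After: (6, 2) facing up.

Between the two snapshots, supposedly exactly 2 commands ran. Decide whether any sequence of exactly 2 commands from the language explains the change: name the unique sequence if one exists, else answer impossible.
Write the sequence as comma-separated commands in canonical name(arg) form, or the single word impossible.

key: cell and facing (now N) both changed — the 2 commands mix motion and turning
from: (1, 0) facing right
step 1 (straight(3)): (4, 0) facing right
step 2 (arc(left, 2)): (6, 2) facing up
no other 2-command option fits: unique.

straight(3), arc(left, 2)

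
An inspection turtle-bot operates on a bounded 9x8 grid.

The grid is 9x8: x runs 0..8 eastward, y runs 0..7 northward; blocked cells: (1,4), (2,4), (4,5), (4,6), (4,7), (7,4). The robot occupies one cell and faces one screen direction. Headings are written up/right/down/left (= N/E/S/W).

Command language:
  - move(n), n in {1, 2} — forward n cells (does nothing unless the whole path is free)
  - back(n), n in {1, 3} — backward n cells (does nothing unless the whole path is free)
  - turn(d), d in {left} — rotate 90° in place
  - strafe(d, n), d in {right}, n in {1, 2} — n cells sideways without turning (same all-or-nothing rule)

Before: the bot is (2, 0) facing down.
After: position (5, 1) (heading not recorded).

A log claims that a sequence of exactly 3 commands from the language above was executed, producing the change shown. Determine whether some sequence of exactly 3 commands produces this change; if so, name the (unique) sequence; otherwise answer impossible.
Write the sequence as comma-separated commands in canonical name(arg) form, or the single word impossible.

impossible

checked all 3-command options: none fits.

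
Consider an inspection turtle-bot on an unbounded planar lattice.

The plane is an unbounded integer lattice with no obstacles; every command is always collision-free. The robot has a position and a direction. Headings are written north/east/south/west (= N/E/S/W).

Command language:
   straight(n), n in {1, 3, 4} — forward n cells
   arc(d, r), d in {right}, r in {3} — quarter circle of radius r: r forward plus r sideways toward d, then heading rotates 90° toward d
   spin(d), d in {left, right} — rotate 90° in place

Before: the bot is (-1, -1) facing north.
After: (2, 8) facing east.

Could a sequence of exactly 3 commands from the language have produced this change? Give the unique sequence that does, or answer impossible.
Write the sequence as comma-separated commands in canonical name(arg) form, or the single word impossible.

straight(3), straight(3), arc(right, 3)

key: position moved to (2,8) AND the heading swung to E — translation plus rotation needed
start: (-1, -1) facing north
[1] after straight(3): (-1, 2) facing north
[2] after straight(3): (-1, 5) facing north
[3] after arc(right, 3): (2, 8) facing east
uniquely the one of 216 3-step routes that fits.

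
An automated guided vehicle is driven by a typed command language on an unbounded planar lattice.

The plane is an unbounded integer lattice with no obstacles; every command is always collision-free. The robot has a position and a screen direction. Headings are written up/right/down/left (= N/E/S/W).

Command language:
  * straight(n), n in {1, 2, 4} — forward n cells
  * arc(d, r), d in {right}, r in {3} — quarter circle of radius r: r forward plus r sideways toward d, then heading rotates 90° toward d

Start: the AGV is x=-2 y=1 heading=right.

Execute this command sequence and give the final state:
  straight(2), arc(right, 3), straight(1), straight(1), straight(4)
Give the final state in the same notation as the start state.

x=3 y=-8 heading=down

initial: x=-2 y=1 heading=right
t=1 straight(2) ⇒ x=0 y=1 heading=right
t=2 arc(right, 3) ⇒ x=3 y=-2 heading=down
t=3 straight(1) ⇒ x=3 y=-3 heading=down
t=4 straight(1) ⇒ x=3 y=-4 heading=down
t=5 straight(4) ⇒ x=3 y=-8 heading=down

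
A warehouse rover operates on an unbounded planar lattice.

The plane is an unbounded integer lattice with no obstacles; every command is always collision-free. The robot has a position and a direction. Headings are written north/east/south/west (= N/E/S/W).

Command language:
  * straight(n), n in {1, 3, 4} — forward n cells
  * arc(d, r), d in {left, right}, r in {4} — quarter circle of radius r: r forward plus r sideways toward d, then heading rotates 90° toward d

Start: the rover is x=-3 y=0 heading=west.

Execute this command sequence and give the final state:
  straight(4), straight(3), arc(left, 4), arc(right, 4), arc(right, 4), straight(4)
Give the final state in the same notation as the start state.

from: x=-3 y=0 heading=west
step 1 (straight(4)): x=-7 y=0 heading=west
step 2 (straight(3)): x=-10 y=0 heading=west
step 3 (arc(left, 4)): x=-14 y=-4 heading=south
step 4 (arc(right, 4)): x=-18 y=-8 heading=west
step 5 (arc(right, 4)): x=-22 y=-4 heading=north
step 6 (straight(4)): x=-22 y=0 heading=north

x=-22 y=0 heading=north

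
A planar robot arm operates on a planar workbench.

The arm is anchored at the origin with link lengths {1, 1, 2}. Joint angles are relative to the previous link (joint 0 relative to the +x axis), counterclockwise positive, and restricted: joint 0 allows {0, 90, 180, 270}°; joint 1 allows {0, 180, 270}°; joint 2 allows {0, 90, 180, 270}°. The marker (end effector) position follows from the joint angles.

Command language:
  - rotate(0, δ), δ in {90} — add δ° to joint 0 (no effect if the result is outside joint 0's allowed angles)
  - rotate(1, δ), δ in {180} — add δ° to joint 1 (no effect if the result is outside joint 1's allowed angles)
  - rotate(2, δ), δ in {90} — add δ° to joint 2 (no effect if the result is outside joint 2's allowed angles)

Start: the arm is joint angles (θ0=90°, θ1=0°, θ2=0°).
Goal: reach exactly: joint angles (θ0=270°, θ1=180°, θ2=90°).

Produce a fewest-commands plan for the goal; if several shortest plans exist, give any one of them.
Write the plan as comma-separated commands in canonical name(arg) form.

begin: joint angles (θ0=90°, θ1=0°, θ2=0°)
step 1 (rotate(1, 180)): joint angles (θ0=90°, θ1=180°, θ2=0°)
step 2 (rotate(0, 90)): joint angles (θ0=180°, θ1=180°, θ2=0°)
step 3 (rotate(0, 90)): joint angles (θ0=270°, θ1=180°, θ2=0°)
step 4 (rotate(2, 90)): joint angles (θ0=270°, θ1=180°, θ2=90°)
nothing shorter than 4 reaches the goal.

rotate(1, 180), rotate(0, 90), rotate(0, 90), rotate(2, 90)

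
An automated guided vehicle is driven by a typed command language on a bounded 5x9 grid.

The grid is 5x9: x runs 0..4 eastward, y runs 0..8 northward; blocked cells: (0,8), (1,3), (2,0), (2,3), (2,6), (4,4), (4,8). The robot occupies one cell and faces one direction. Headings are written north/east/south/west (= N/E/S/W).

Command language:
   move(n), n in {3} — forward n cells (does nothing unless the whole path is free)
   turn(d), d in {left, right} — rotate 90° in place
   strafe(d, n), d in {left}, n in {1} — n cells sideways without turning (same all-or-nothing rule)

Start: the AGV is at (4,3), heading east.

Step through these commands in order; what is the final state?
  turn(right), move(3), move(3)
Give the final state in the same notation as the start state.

at (4,0), heading south

t0: at (4,3), heading east
step 1 (turn(right)): at (4,3), heading south
step 2 (move(3)): at (4,0), heading south
step 3 (move(3)): at (4,0), heading south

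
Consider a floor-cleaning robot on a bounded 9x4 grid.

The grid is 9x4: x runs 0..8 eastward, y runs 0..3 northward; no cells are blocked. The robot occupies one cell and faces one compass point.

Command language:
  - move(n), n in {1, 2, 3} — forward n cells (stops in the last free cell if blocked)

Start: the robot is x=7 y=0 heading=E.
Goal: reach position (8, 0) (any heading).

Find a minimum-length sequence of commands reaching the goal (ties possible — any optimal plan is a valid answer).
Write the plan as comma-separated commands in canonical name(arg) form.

initial: x=7 y=0 heading=E
step 1 (move(2)): x=8 y=0 heading=E
shorter routes all fall short; 1 is best.

move(2)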